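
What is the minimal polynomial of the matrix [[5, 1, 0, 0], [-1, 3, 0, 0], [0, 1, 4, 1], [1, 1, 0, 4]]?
The characteristic polynomial factors as (x - 4)^4. The minimal polynomial is ∏(x - λ)^{k_λ} where k_λ is the size of the largest Jordan block at λ.

For λ = 4: rank(A - 4I) = 2, and the largest Jordan block has size 2 (the smallest k with rank((A - 4I)^k) = rank((A - 4I)^(k+1))).

So m_A(x) = (x - 4)^2.

m_A(x) = (x - 4)^2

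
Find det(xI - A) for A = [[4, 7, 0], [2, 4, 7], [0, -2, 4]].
xI - A = [[x - 4, -7, 0], [-2, x - 4, -7], [0, 2, x - 4]].

Expanding det(xI - A) along the first row:
det(xI - A) = + (x - 4)·det([[x - 4, -7], [2, x - 4]]) - (-7)·det([[-2, -7], [0, x - 4]]) + (0)·det([[-2, x - 4], [0, 2]]).

Evaluating gives χ_A(x) = x^3 - 12x^2 + 48x - 64 = (x - 4)^3.

χ_A(x) = (x - 4)^3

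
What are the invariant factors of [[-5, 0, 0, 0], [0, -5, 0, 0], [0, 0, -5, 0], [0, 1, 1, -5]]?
x + 5, x + 5, (x + 5)^2

The Jordan structure of A has elementary divisors (x + 5)^2, (x + 5), (x + 5). Arranging the block sizes at each eigenvalue in decreasing order and taking row products gives the invariant factors.

Invariant factors (smallest first, each dividing the next): x + 5, x + 5, (x + 5)^2.

Check: the last factor (x + 5)^2 is the minimal polynomial, and the product (x + 5)^4 is the characteristic polynomial.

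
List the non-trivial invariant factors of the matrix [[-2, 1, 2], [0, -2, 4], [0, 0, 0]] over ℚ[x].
x(x + 2)^2

The Jordan structure of A has elementary divisors (x + 2)^2, x. Arranging the block sizes at each eigenvalue in decreasing order and taking row products gives the invariant factors.

Invariant factors (smallest first, each dividing the next): x(x + 2)^2.

Check: the last factor x(x + 2)^2 is the minimal polynomial, and the product x(x + 2)^2 is the characteristic polynomial.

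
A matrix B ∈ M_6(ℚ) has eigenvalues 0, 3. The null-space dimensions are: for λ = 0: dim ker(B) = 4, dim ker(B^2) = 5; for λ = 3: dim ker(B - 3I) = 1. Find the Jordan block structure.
Jordan blocks: (0, 2), (0, 1), (0, 1), (0, 1), (3, 1)

λ = 0: successive nullity increments [4, 1] count blocks of size ≥ k; block sizes are [2, 1, 1, 1].
λ = 3: successive nullity increments [1] count blocks of size ≥ k; block sizes are [1].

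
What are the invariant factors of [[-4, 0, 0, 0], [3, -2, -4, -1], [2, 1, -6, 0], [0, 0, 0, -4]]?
The Jordan structure of A has elementary divisors (x + 4)^3, (x + 4). Arranging the block sizes at each eigenvalue in decreasing order and taking row products gives the invariant factors.

Invariant factors (smallest first, each dividing the next): x + 4, (x + 4)^3.

Check: the last factor (x + 4)^3 is the minimal polynomial, and the product (x + 4)^4 is the characteristic polynomial.

x + 4, (x + 4)^3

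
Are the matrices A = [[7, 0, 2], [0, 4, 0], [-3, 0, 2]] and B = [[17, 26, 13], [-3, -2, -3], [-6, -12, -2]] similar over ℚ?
Two matrices over a field are similar if and only if they have the same invariant factors.

Both A and B have characteristic polynomial (x - 5)(x - 4)^2 and minimal polynomial (x - 5)(x - 4). Computing further, both have invariant factors x - 4, (x - 5)(x - 4). Hence A and B are similar.

Yes.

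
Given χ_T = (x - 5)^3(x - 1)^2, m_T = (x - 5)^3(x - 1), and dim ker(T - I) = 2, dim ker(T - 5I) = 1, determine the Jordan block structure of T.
Jordan blocks: (1, 1), (1, 1), (5, 3)

λ = 1: algebraic multiplicity 2 (exponent in χ_T), largest block size 1 (exponent in m_T), 2 blocks (geometric multiplicity). These force block sizes [1, 1].
λ = 5: algebraic multiplicity 3 (exponent in χ_T), largest block size 3 (exponent in m_T), 1 block (geometric multiplicity). This forces block sizes [3].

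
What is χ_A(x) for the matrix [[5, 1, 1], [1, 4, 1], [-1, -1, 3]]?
χ_A(x) = (x - 4)^3

xI - A = [[x - 5, -1, -1], [-1, x - 4, -1], [1, 1, x - 3]].

Expanding det(xI - A) along the first row:
det(xI - A) = + (x - 5)·det([[x - 4, -1], [1, x - 3]]) - (-1)·det([[-1, -1], [1, x - 3]]) + (-1)·det([[-1, x - 4], [1, 1]]).

Evaluating gives χ_A(x) = x^3 - 12x^2 + 48x - 64 = (x - 4)^3.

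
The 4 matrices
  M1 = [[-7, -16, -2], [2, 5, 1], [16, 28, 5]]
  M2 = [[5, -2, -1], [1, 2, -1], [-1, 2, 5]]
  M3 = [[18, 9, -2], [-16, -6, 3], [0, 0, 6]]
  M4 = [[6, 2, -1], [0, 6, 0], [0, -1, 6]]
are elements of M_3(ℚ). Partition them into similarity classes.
3 classes: {M1}, {M2}, {M3, M4}

Characteristic polynomials: χ_{M1} = (x - 3)^2(x + 3), χ_{M2} = (x - 4)^3, χ_{M3} = (x - 6)^3, χ_{M4} = (x - 6)^3.

{M1}: invariant factors (x - 3)^2(x + 3).

{M2}: invariant factors x - 4, (x - 4)^2.

{M3, M4}: invariant factors (x - 6)^3.

Matrices are similar if and only if their invariant-factor lists agree; the partition into similarity classes is {M1}, {M2}, {M3, M4}.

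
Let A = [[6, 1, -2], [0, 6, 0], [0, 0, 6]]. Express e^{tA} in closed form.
A has Jordan form J = [[6, 1, 0], [0, 6, 0], [0, 0, 6]] with A = PJP^{-1}, so e^{tA} = P e^{tJ} P^{-1}.

For a Jordan block J_k(λ), e^{tJ_k(λ)} = e^{λt} · (I + tN + t^2 N^2/2! + ... + t^{k-1} N^{k-1}/(k-1)!) where N is the nilpotent superdiagonal part.

Assembling the blocks and conjugating back gives the entries of e^{tA} as shown above.

e^{tA} = [[e^{6*t}, t*e^{6*t}, -2*t*e^{6*t}], [0, e^{6*t}, 0], [0, 0, e^{6*t}]]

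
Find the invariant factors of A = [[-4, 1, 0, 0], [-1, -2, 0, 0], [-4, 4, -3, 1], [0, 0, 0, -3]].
The Jordan structure of A has elementary divisors (x + 3)^2, (x + 3)^2. Arranging the block sizes at each eigenvalue in decreasing order and taking row products gives the invariant factors.

Invariant factors (smallest first, each dividing the next): (x + 3)^2, (x + 3)^2.

Check: the last factor (x + 3)^2 is the minimal polynomial, and the product (x + 3)^4 is the characteristic polynomial.

(x + 3)^2, (x + 3)^2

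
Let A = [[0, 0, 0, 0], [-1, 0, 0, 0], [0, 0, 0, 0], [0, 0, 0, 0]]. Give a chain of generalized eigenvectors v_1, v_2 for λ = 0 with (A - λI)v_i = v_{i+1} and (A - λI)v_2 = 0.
We seek v_1 ∈ ker(A^2) \ ker(A), then set v_{i+1} = A v_i.

One such chain is v_1 = [[1, 3, -2, -2]]^T, v_2 = [[0, -1, 0, 0]]^T. Check: A v_2 = [[0, 0, 0, 0]]^T = 0.

v_1 = [[1, 3, -2, -2]]^T, v_2 = [[0, -1, 0, 0]]^T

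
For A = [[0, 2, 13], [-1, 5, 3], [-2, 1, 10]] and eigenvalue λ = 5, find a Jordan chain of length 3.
We seek v_1 ∈ ker((A - 5I)^3) \ ker((A - 5I)^2), then set v_{i+1} = (A - 5I) v_i.

One such chain is v_1 = [[0, 1, 0]]^T, v_2 = [[2, 0, 1]]^T, v_3 = [[3, 1, 1]]^T. Check: (A - 5I) v_3 = [[0, 0, 0]]^T = 0.

v_1 = [[0, 1, 0]]^T, v_2 = [[2, 0, 1]]^T, v_3 = [[3, 1, 1]]^T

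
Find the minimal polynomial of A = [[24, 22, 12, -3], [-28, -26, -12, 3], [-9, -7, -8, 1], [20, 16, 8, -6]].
The characteristic polynomial factors as (x + 4)^4. The minimal polynomial is ∏(x - λ)^{k_λ} where k_λ is the size of the largest Jordan block at λ.

For λ = -4: rank(A + 4I) = 2, and the largest Jordan block has size 2 (the smallest k with rank((A + 4I)^k) = rank((A + 4I)^(k+1))).

So m_A(x) = (x + 4)^2.

m_A(x) = (x + 4)^2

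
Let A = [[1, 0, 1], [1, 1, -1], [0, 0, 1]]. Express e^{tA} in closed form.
A has Jordan form J = [[1, 1, 0], [0, 1, 1], [0, 0, 1]] with A = PJP^{-1}, so e^{tA} = P e^{tJ} P^{-1}.

For a Jordan block J_k(λ), e^{tJ_k(λ)} = e^{λt} · (I + tN + t^2 N^2/2! + ... + t^{k-1} N^{k-1}/(k-1)!) where N is the nilpotent superdiagonal part.

Assembling the blocks and conjugating back gives the entries of e^{tA} as shown above.

e^{tA} = [[e^{t}, 0, t*e^{t}], [t*e^{t}, e^{t}, t*(t - 2)*e^{t}/2], [0, 0, e^{t}]]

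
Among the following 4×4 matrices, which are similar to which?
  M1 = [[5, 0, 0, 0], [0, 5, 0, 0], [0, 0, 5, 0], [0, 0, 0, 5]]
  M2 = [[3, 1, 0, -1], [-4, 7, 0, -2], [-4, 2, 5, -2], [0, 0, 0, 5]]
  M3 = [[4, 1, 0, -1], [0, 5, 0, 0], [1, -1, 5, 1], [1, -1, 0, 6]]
Characteristic polynomials: χ_{M1} = (x - 5)^4, χ_{M2} = (x - 5)^4, χ_{M3} = (x - 5)^4.

{M1}: invariant factors x - 5, x - 5, x - 5, x - 5.

{M2, M3}: invariant factors x - 5, x - 5, (x - 5)^2.

Matrices are similar if and only if their invariant-factor lists agree; the partition into similarity classes is {M1}, {M2, M3}.

2 classes: {M1}, {M2, M3}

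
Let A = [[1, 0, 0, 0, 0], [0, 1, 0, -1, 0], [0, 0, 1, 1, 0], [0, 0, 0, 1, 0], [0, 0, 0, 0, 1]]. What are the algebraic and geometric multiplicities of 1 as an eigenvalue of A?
The characteristic polynomial is (x - 1)^5, so the factor x - 1 appears with exponent 5: the algebraic multiplicity is 5.

rank(A - I) = 1, so the eigenspace has dimension 5 - 1 = 4: the geometric multiplicity is 4.

Since 4 < 5, A is not diagonalizable.

algebraic multiplicity 5, geometric multiplicity 4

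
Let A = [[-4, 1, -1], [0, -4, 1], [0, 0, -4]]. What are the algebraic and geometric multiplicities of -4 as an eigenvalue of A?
The characteristic polynomial is (x + 4)^3, so the factor x + 4 appears with exponent 3: the algebraic multiplicity is 3.

rank(A + 4I) = 2, so the eigenspace has dimension 3 - 2 = 1: the geometric multiplicity is 1.

Since 1 < 3, A is not diagonalizable.

algebraic multiplicity 3, geometric multiplicity 1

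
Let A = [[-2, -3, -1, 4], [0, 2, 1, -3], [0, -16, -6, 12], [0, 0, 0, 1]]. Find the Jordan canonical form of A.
J = [[-2, 1, 0, 0], [0, -2, 1, 0], [0, 0, -2, 0], [0, 0, 0, 1]]

The characteristic polynomial is det(xI - A) = (x - 1)(x + 2)^3, so the eigenvalues are -2 (algebraic multiplicity 3), 1 (algebraic multiplicity 1).

For λ = -2: rank(A + 2I) = 3, rank((A + 2I)^2) = 2, rank((A + 2I)^3) = 1. The eigenspace has dimension 4 - 3 = 1, so there is 1 Jordan block; the rank sequence gives block sizes [3].

For λ = 1: algebraic multiplicity 1 gives one 1×1 block.

Assembling the blocks gives the Jordan form J above.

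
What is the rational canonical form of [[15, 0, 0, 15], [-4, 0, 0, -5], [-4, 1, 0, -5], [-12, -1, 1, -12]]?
The invariant factors of A (the non-unit diagonal entries of the Smith normal form of xI - A over ℚ[x]) are (x - 3)(x^3 + 5), each dividing the next. The characteristic polynomial is their product, (x - 3)(x^3 + 5).

The rational canonical form is the block-diagonal matrix of companion matrices C(f_i):
R = [[0, 0, 0, 15], [1, 0, 0, -5], [0, 1, 0, 0], [0, 0, 1, 3]].

Note the characteristic polynomial does not split into linear factors over ℚ, so A has no Jordan form over ℚ; the rational canonical form exists over any field.

R = [[0, 0, 0, 15], [1, 0, 0, -5], [0, 1, 0, 0], [0, 0, 1, 3]]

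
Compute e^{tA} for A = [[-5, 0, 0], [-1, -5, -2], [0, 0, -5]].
e^{tA} = [[e^{-5*t}, 0, 0], [-t*e^{-5*t}, e^{-5*t}, -2*t*e^{-5*t}], [0, 0, e^{-5*t}]]

A has Jordan form J = [[-5, 1, 0], [0, -5, 0], [0, 0, -5]] with A = PJP^{-1}, so e^{tA} = P e^{tJ} P^{-1}.

For a Jordan block J_k(λ), e^{tJ_k(λ)} = e^{λt} · (I + tN + t^2 N^2/2! + ... + t^{k-1} N^{k-1}/(k-1)!) where N is the nilpotent superdiagonal part.

Assembling the blocks and conjugating back gives the entries of e^{tA} as shown above.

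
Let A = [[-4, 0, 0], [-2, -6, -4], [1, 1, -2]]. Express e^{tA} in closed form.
e^{tA} = [[e^{-4*t}, 0, 0], [-2*t*e^{-4*t}, (1 - 2*t)*e^{-4*t}, -4*t*e^{-4*t}], [t*e^{-4*t}, t*e^{-4*t}, (2*t + 1)*e^{-4*t}]]

A has Jordan form J = [[-4, 1, 0], [0, -4, 0], [0, 0, -4]] with A = PJP^{-1}, so e^{tA} = P e^{tJ} P^{-1}.

For a Jordan block J_k(λ), e^{tJ_k(λ)} = e^{λt} · (I + tN + t^2 N^2/2! + ... + t^{k-1} N^{k-1}/(k-1)!) where N is the nilpotent superdiagonal part.

Assembling the blocks and conjugating back gives the entries of e^{tA} as shown above.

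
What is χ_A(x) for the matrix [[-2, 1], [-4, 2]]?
xI - A = [[x + 2, -1], [4, x - 2]].

Expanding det(xI - A) along the first row:
det(xI - A) = + (x + 2)·det([[x - 2]]) - (-1)·det([[4]]).

Evaluating gives χ_A(x) = x^2.

χ_A(x) = x^2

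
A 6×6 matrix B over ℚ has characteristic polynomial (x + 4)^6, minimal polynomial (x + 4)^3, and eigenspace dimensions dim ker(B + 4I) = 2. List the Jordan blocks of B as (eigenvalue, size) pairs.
Jordan blocks: (-4, 3), (-4, 3)

λ = -4: algebraic multiplicity 6 (exponent in χ_B), largest block size 3 (exponent in m_B), 2 blocks (geometric multiplicity). These force block sizes [3, 3].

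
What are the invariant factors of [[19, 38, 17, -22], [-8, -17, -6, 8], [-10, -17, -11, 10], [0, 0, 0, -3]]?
The Jordan structure of A has elementary divisors (x + 3)^3, (x + 3). Arranging the block sizes at each eigenvalue in decreasing order and taking row products gives the invariant factors.

Invariant factors (smallest first, each dividing the next): x + 3, (x + 3)^3.

Check: the last factor (x + 3)^3 is the minimal polynomial, and the product (x + 3)^4 is the characteristic polynomial.

x + 3, (x + 3)^3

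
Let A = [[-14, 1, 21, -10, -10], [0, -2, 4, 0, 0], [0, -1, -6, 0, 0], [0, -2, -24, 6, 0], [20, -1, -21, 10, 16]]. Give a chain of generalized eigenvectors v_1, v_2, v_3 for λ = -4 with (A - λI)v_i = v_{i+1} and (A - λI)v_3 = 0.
v_1 = [[0, -1, 1, 2, 0]]^T, v_2 = [[0, 2, -1, -2, 0]]^T, v_3 = [[1, 0, 0, 0, -1]]^T

We seek v_1 ∈ ker((A + 4I)^3) \ ker((A + 4I)^2), then set v_{i+1} = (A + 4I) v_i.

One such chain is v_1 = [[0, -1, 1, 2, 0]]^T, v_2 = [[0, 2, -1, -2, 0]]^T, v_3 = [[1, 0, 0, 0, -1]]^T. Check: (A + 4I) v_3 = [[0, 0, 0, 0, 0]]^T = 0.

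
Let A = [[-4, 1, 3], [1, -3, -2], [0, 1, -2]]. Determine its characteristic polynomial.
xI - A = [[x + 4, -1, -3], [-1, x + 3, 2], [0, -1, x + 2]].

Expanding det(xI - A) along the first row:
det(xI - A) = + (x + 4)·det([[x + 3, 2], [-1, x + 2]]) - (-1)·det([[-1, 2], [0, x + 2]]) + (-3)·det([[-1, x + 3], [0, -1]]).

Evaluating gives χ_A(x) = x^3 + 9x^2 + 27x + 27 = (x + 3)^3.

χ_A(x) = (x + 3)^3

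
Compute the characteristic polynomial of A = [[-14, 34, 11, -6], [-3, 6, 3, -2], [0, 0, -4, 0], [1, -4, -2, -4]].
χ_A(x) = (x + 4)^4

xI - A = [[x + 14, -34, -11, 6], [3, x - 6, -3, 2], [0, 0, x + 4, 0], [-1, 4, 2, x + 4]].

Expanding det(xI - A) along the first row:
det(xI - A) = + (x + 14)·det([[x - 6, -3, 2], [0, x + 4, 0], [4, 2, x + 4]]) - (-34)·det([[3, -3, 2], [0, x + 4, 0], [-1, 2, x + 4]]) + (-11)·det([[3, x - 6, 2], [0, 0, 0], [-1, 4, x + 4]]) - (6)·det([[3, x - 6, -3], [0, 0, x + 4], [-1, 4, 2]]).

Evaluating gives χ_A(x) = x^4 + 16x^3 + 96x^2 + 256x + 256 = (x + 4)^4.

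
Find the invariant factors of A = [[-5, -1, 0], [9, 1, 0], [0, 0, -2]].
The Jordan structure of A has elementary divisors (x + 2)^2, (x + 2). Arranging the block sizes at each eigenvalue in decreasing order and taking row products gives the invariant factors.

Invariant factors (smallest first, each dividing the next): x + 2, (x + 2)^2.

Check: the last factor (x + 2)^2 is the minimal polynomial, and the product (x + 2)^3 is the characteristic polynomial.

x + 2, (x + 2)^2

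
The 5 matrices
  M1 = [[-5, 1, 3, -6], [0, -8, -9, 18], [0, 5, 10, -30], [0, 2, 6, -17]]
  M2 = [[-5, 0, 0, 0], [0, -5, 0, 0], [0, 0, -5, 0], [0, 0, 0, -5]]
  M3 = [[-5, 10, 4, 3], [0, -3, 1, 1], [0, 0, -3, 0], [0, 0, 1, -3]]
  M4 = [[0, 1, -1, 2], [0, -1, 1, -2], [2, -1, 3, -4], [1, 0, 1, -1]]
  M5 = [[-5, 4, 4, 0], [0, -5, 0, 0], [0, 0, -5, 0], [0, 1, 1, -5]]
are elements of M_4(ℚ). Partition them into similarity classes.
Characteristic polynomials: χ_{M1} = (x + 5)^4, χ_{M2} = (x + 5)^4, χ_{M3} = (x + 3)^3(x + 5), χ_{M4} = x^3(x - 1), χ_{M5} = (x + 5)^4.

{M1, M5}: invariant factors x + 5, x + 5, (x + 5)^2.

{M2}: invariant factors x + 5, x + 5, x + 5, x + 5.

{M3}: invariant factors (x + 3)^3(x + 5).

{M4}: invariant factors x, x^2(x - 1).

Matrices are similar if and only if their invariant-factor lists agree; the partition into similarity classes is {M1, M5}, {M2}, {M3}, {M4}.

4 classes: {M1, M5}, {M2}, {M3}, {M4}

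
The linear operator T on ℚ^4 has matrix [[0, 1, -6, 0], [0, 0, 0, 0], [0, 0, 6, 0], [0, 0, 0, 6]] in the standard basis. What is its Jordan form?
J = [[0, 1, 0, 0], [0, 0, 0, 0], [0, 0, 6, 0], [0, 0, 0, 6]]

The characteristic polynomial is det(xI - A) = x^2(x - 6)^2, so the eigenvalues are 0 (algebraic multiplicity 2), 6 (algebraic multiplicity 2).

For λ = 0: rank(A) = 3, rank(A^2) = 2. The eigenspace has dimension 4 - 3 = 1, so there is 1 Jordan block; the rank sequence gives block sizes [2].

For λ = 6: rank(A - 6I) = 2. The eigenspace has dimension 4 - 2 = 2, so there are 2 Jordan blocks; the rank sequence gives block sizes [1, 1].

Assembling the blocks gives the Jordan form J above.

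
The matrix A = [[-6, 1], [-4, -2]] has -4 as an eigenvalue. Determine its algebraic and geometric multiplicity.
algebraic multiplicity 2, geometric multiplicity 1

The characteristic polynomial is (x + 4)^2, so the factor x + 4 appears with exponent 2: the algebraic multiplicity is 2.

rank(A + 4I) = 1, so the eigenspace has dimension 2 - 1 = 1: the geometric multiplicity is 1.

Since 1 < 2, A is not diagonalizable.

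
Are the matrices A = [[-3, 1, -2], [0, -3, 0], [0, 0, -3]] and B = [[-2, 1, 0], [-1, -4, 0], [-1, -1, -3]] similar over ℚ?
Yes.

Two matrices over a field are similar if and only if they have the same invariant factors.

Both A and B have characteristic polynomial (x + 3)^3 and minimal polynomial (x + 3)^2. Computing further, both have invariant factors x + 3, (x + 3)^2. Hence A and B are similar.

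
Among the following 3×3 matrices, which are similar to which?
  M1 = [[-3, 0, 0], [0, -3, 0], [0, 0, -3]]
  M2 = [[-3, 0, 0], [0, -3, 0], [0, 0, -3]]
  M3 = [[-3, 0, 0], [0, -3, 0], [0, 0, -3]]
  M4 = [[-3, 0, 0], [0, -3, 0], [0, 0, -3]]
Characteristic polynomials: χ_{M1} = (x + 3)^3, χ_{M2} = (x + 3)^3, χ_{M3} = (x + 3)^3, χ_{M4} = (x + 3)^3.

{M1, M2, M3, M4}: invariant factors x + 3, x + 3, x + 3.

Matrices are similar if and only if their invariant-factor lists agree; the partition into similarity classes is {M1, M2, M3, M4}.

1 class: {M1, M2, M3, M4}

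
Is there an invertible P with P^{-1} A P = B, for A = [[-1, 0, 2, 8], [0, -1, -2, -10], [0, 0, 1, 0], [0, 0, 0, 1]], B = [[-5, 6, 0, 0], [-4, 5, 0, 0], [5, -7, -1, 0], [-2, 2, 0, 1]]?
No.

Both have characteristic polynomial (x - 1)^2(x + 1)^2, but the minimal polynomial of A is (x - 1)(x + 1) while the minimal polynomial of B is (x - 1)(x + 1)^2. The minimal polynomial is a similarity invariant, so A and B are not similar.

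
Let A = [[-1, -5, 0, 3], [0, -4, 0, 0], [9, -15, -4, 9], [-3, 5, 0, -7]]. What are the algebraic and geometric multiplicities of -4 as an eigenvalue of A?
algebraic multiplicity 4, geometric multiplicity 3

The characteristic polynomial is (x + 4)^4, so the factor x + 4 appears with exponent 4: the algebraic multiplicity is 4.

rank(A + 4I) = 1, so the eigenspace has dimension 4 - 1 = 3: the geometric multiplicity is 3.

Since 3 < 4, A is not diagonalizable.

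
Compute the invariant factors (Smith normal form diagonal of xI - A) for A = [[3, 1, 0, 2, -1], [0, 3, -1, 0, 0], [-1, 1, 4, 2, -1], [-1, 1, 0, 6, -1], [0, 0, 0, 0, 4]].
x - 4, x - 4, (x - 4)^3

The Jordan structure of A has elementary divisors (x - 4)^3, (x - 4), (x - 4). Arranging the block sizes at each eigenvalue in decreasing order and taking row products gives the invariant factors.

Invariant factors (smallest first, each dividing the next): x - 4, x - 4, (x - 4)^3.

Check: the last factor (x - 4)^3 is the minimal polynomial, and the product (x - 4)^5 is the characteristic polynomial.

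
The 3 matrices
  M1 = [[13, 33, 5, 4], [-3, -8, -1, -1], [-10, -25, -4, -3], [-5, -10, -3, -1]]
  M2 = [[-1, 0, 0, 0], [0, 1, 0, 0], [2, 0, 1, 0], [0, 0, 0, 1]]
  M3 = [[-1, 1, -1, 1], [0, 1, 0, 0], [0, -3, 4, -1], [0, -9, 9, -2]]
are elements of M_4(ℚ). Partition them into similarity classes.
Characteristic polynomials: χ_{M1} = x^4, χ_{M2} = (x - 1)^3(x + 1), χ_{M3} = (x - 1)^3(x + 1).

{M1}: invariant factors x^2, x^2.

{M2}: invariant factors x - 1, x - 1, (x - 1)(x + 1).

{M3}: invariant factors x - 1, (x - 1)^2(x + 1).

Matrices are similar if and only if their invariant-factor lists agree; the partition into similarity classes is {M1}, {M2}, {M3}.

3 classes: {M1}, {M2}, {M3}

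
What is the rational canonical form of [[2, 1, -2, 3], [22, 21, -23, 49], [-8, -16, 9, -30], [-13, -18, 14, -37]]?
The invariant factors of A (the non-unit diagonal entries of the Smith normal form of xI - A over ℚ[x]) are x^3(x + 5), each dividing the next. The characteristic polynomial is their product, x^3(x + 5).

The rational canonical form is the block-diagonal matrix of companion matrices C(f_i):
R = [[0, 0, 0, 0], [1, 0, 0, 0], [0, 1, 0, 0], [0, 0, 1, -5]].

R = [[0, 0, 0, 0], [1, 0, 0, 0], [0, 1, 0, 0], [0, 0, 1, -5]]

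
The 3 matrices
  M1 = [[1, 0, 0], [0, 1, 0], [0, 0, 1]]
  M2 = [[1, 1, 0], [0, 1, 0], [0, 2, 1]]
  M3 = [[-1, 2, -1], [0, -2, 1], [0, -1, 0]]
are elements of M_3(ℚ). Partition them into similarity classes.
Characteristic polynomials: χ_{M1} = (x - 1)^3, χ_{M2} = (x - 1)^3, χ_{M3} = (x + 1)^3.

{M1}: invariant factors x - 1, x - 1, x - 1.

{M2}: invariant factors x - 1, (x - 1)^2.

{M3}: invariant factors (x + 1)^3.

Matrices are similar if and only if their invariant-factor lists agree; the partition into similarity classes is {M1}, {M2}, {M3}.

3 classes: {M1}, {M2}, {M3}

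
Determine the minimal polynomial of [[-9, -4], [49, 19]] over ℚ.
m_A(x) = (x - 5)^2

The characteristic polynomial factors as (x - 5)^2. The minimal polynomial is ∏(x - λ)^{k_λ} where k_λ is the size of the largest Jordan block at λ.

For λ = 5: rank(A - 5I) = 1, and the largest Jordan block has size 2 (the smallest k with rank((A - 5I)^k) = rank((A - 5I)^(k+1))).

So m_A(x) = (x - 5)^2.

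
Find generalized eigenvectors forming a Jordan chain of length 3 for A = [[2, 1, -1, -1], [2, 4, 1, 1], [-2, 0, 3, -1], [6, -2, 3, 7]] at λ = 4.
v_1 = [[0, 1, 0, 1]]^T, v_2 = [[0, 1, -1, 1]]^T, v_3 = [[1, 0, 0, -2]]^T

We seek v_1 ∈ ker((A - 4I)^3) \ ker((A - 4I)^2), then set v_{i+1} = (A - 4I) v_i.

One such chain is v_1 = [[0, 1, 0, 1]]^T, v_2 = [[0, 1, -1, 1]]^T, v_3 = [[1, 0, 0, -2]]^T. Check: (A - 4I) v_3 = [[0, 0, 0, 0]]^T = 0.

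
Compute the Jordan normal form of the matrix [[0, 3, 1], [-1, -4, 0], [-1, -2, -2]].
The characteristic polynomial is det(xI - A) = (x + 2)^3, so the eigenvalues are -2 (algebraic multiplicity 3).

For λ = -2: rank(A + 2I) = 2, rank((A + 2I)^2) = 1, rank((A + 2I)^3) = 0. The eigenspace has dimension 3 - 2 = 1, so there is 1 Jordan block; the rank sequence gives block sizes [3].

Assembling the blocks gives the Jordan form J above.

J = [[-2, 1, 0], [0, -2, 1], [0, 0, -2]]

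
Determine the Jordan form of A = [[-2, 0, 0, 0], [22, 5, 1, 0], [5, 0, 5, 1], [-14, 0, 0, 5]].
J = [[-2, 0, 0, 0], [0, 5, 1, 0], [0, 0, 5, 1], [0, 0, 0, 5]]

The characteristic polynomial is det(xI - A) = (x - 5)^3(x + 2), so the eigenvalues are -2 (algebraic multiplicity 1), 5 (algebraic multiplicity 3).

For λ = -2: algebraic multiplicity 1 gives one 1×1 block.

For λ = 5: rank(A - 5I) = 3, rank((A - 5I)^2) = 2, rank((A - 5I)^3) = 1. The eigenspace has dimension 4 - 3 = 1, so there is 1 Jordan block; the rank sequence gives block sizes [3].

Assembling the blocks gives the Jordan form J above.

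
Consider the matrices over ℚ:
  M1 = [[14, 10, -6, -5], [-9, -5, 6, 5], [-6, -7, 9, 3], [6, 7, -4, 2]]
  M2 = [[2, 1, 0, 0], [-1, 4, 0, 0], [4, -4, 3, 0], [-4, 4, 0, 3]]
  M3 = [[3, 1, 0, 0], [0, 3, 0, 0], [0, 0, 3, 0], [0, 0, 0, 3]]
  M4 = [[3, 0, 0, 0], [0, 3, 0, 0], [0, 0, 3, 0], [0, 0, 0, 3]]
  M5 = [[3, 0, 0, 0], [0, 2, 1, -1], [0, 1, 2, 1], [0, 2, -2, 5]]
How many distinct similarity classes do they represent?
3 classes: {M1}, {M2, M3, M5}, {M4}

Characteristic polynomials: χ_{M1} = (x - 5)^4, χ_{M2} = (x - 3)^4, χ_{M3} = (x - 3)^4, χ_{M4} = (x - 3)^4, χ_{M5} = (x - 3)^4.

{M1}: invariant factors x - 5, (x - 5)^3.

{M2, M3, M5}: invariant factors x - 3, x - 3, (x - 3)^2.

{M4}: invariant factors x - 3, x - 3, x - 3, x - 3.

Matrices are similar if and only if their invariant-factor lists agree; the partition into similarity classes is {M1}, {M2, M3, M5}, {M4}.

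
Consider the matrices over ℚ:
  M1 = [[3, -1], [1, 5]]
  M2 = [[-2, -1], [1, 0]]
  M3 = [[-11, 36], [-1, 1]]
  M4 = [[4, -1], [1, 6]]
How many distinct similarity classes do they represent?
Characteristic polynomials: χ_{M1} = (x - 4)^2, χ_{M2} = (x + 1)^2, χ_{M3} = (x + 5)^2, χ_{M4} = (x - 5)^2.

{M1}: invariant factors (x - 4)^2.

{M2}: invariant factors (x + 1)^2.

{M3}: invariant factors (x + 5)^2.

{M4}: invariant factors (x - 5)^2.

Matrices are similar if and only if their invariant-factor lists agree; the partition into similarity classes is {M1}, {M2}, {M3}, {M4}.

4 classes: {M1}, {M2}, {M3}, {M4}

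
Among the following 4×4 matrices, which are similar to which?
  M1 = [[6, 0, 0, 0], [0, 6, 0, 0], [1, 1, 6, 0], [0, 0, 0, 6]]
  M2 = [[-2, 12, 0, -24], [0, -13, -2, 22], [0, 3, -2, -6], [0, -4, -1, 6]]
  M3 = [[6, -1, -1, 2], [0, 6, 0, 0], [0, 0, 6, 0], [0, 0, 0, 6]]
2 classes: {M1, M3}, {M2}

Characteristic polynomials: χ_{M1} = (x - 6)^4, χ_{M2} = (x + 2)^3(x + 5), χ_{M3} = (x - 6)^4.

{M1, M3}: invariant factors x - 6, x - 6, (x - 6)^2.

{M2}: invariant factors x + 2, (x + 2)^2(x + 5).

Matrices are similar if and only if their invariant-factor lists agree; the partition into similarity classes is {M1, M3}, {M2}.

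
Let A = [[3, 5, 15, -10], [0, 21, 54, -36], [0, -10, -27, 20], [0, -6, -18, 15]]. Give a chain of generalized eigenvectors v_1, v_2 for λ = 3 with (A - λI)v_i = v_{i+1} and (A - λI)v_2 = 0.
We seek v_1 ∈ ker((A - 3I)^2) \ ker(A - 3I), then set v_{i+1} = (A - 3I) v_i.

One such chain is v_1 = [[0, 1, 0, 0]]^T, v_2 = [[5, 18, -10, -6]]^T. Check: (A - 3I) v_2 = [[0, 0, 0, 0]]^T = 0.

v_1 = [[0, 1, 0, 0]]^T, v_2 = [[5, 18, -10, -6]]^T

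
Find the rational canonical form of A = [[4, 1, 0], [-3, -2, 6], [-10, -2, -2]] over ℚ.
R = [[0, 0, -2], [1, 0, -3], [0, 1, 0]]

The invariant factors of A (the non-unit diagonal entries of the Smith normal form of xI - A over ℚ[x]) are x^3 + 3x + 2, each dividing the next. The characteristic polynomial is their product, x^3 + 3x + 2.

The rational canonical form is the block-diagonal matrix of companion matrices C(f_i):
R = [[0, 0, -2], [1, 0, -3], [0, 1, 0]].

Note the characteristic polynomial does not split into linear factors over ℚ, so A has no Jordan form over ℚ; the rational canonical form exists over any field.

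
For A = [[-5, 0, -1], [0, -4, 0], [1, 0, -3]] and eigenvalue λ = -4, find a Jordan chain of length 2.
v_1 = [[0, 1, -1]]^T, v_2 = [[1, 0, -1]]^T

We seek v_1 ∈ ker((A + 4I)^2) \ ker(A + 4I), then set v_{i+1} = (A + 4I) v_i.

One such chain is v_1 = [[0, 1, -1]]^T, v_2 = [[1, 0, -1]]^T. Check: (A + 4I) v_2 = [[0, 0, 0]]^T = 0.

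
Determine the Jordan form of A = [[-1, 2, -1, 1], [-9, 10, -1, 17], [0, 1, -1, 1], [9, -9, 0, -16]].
The characteristic polynomial is det(xI - A) = x^2(x + 4)^2, so the eigenvalues are -4 (algebraic multiplicity 2), 0 (algebraic multiplicity 2).

For λ = -4: rank(A + 4I) = 3, rank((A + 4I)^2) = 2. The eigenspace has dimension 4 - 3 = 1, so there is 1 Jordan block; the rank sequence gives block sizes [2].

For λ = 0: rank(A) = 3, rank(A^2) = 2. The eigenspace has dimension 4 - 3 = 1, so there is 1 Jordan block; the rank sequence gives block sizes [2].

Assembling the blocks gives the Jordan form J above.

J = [[-4, 1, 0, 0], [0, -4, 0, 0], [0, 0, 0, 1], [0, 0, 0, 0]]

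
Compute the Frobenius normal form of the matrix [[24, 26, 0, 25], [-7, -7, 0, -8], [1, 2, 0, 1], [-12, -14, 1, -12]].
R = [[0, 0, 0, 15], [1, 0, 0, -18], [0, 1, 0, 3], [0, 0, 1, 5]]

The invariant factors of A (the non-unit diagonal entries of the Smith normal form of xI - A over ℚ[x]) are (x - 5)(x^3 - 3x + 3), each dividing the next. The characteristic polynomial is their product, (x - 5)(x^3 - 3x + 3).

The rational canonical form is the block-diagonal matrix of companion matrices C(f_i):
R = [[0, 0, 0, 15], [1, 0, 0, -18], [0, 1, 0, 3], [0, 0, 1, 5]].

Note the characteristic polynomial does not split into linear factors over ℚ, so A has no Jordan form over ℚ; the rational canonical form exists over any field.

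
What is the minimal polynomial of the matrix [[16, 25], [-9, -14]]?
The characteristic polynomial factors as (x - 1)^2. The minimal polynomial is ∏(x - λ)^{k_λ} where k_λ is the size of the largest Jordan block at λ.

For λ = 1: rank(A - I) = 1, and the largest Jordan block has size 2 (the smallest k with rank((A - I)^k) = rank((A - I)^(k+1))).

So m_A(x) = (x - 1)^2.

m_A(x) = (x - 1)^2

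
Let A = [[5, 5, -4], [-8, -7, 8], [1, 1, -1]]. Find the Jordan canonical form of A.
J = [[-1, 1, 0], [0, -1, 1], [0, 0, -1]]

The characteristic polynomial is det(xI - A) = (x + 1)^3, so the eigenvalues are -1 (algebraic multiplicity 3).

For λ = -1: rank(A + I) = 2, rank((A + I)^2) = 1, rank((A + I)^3) = 0. The eigenspace has dimension 3 - 2 = 1, so there is 1 Jordan block; the rank sequence gives block sizes [3].

Assembling the blocks gives the Jordan form J above.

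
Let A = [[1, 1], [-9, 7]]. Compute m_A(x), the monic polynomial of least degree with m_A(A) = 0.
m_A(x) = (x - 4)^2

The characteristic polynomial factors as (x - 4)^2. The minimal polynomial is ∏(x - λ)^{k_λ} where k_λ is the size of the largest Jordan block at λ.

For λ = 4: rank(A - 4I) = 1, and the largest Jordan block has size 2 (the smallest k with rank((A - 4I)^k) = rank((A - 4I)^(k+1))).

So m_A(x) = (x - 4)^2.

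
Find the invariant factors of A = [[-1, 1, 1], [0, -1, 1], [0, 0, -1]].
(x + 1)^3

The Jordan structure of A has elementary divisors (x + 1)^3. Arranging the block sizes at each eigenvalue in decreasing order and taking row products gives the invariant factors.

Invariant factors (smallest first, each dividing the next): (x + 1)^3.

Check: the last factor (x + 1)^3 is the minimal polynomial, and the product (x + 1)^3 is the characteristic polynomial.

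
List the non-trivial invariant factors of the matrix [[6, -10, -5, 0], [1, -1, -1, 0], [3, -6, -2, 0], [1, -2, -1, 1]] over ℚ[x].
x - 1, x - 1, (x - 1)^2

The Jordan structure of A has elementary divisors (x - 1)^2, (x - 1), (x - 1). Arranging the block sizes at each eigenvalue in decreasing order and taking row products gives the invariant factors.

Invariant factors (smallest first, each dividing the next): x - 1, x - 1, (x - 1)^2.

Check: the last factor (x - 1)^2 is the minimal polynomial, and the product (x - 1)^4 is the characteristic polynomial.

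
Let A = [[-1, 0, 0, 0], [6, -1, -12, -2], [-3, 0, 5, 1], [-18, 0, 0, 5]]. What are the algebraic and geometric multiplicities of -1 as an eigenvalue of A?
algebraic multiplicity 2, geometric multiplicity 2

The characteristic polynomial is (x - 5)^2(x + 1)^2, so the factor x + 1 appears with exponent 2: the algebraic multiplicity is 2.

rank(A + I) = 2, so the eigenspace has dimension 4 - 2 = 2: the geometric multiplicity is 2.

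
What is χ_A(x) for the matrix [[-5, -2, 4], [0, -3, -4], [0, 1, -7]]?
χ_A(x) = (x + 5)^3

xI - A = [[x + 5, 2, -4], [0, x + 3, 4], [0, -1, x + 7]].

Expanding det(xI - A) along the first row:
det(xI - A) = + (x + 5)·det([[x + 3, 4], [-1, x + 7]]) - (2)·det([[0, 4], [0, x + 7]]) + (-4)·det([[0, x + 3], [0, -1]]).

Evaluating gives χ_A(x) = x^3 + 15x^2 + 75x + 125 = (x + 5)^3.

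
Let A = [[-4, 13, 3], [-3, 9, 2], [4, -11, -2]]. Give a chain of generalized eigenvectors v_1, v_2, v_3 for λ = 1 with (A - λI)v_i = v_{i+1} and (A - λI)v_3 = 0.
v_1 = [[-1, -1, 3]]^T, v_2 = [[1, 1, -2]]^T, v_3 = [[2, 1, -1]]^T

We seek v_1 ∈ ker((A - I)^3) \ ker((A - I)^2), then set v_{i+1} = (A - I) v_i.

One such chain is v_1 = [[-1, -1, 3]]^T, v_2 = [[1, 1, -2]]^T, v_3 = [[2, 1, -1]]^T. Check: (A - I) v_3 = [[0, 0, 0]]^T = 0.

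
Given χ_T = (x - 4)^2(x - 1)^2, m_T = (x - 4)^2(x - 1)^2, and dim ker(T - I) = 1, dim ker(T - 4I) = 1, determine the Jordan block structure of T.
λ = 1: algebraic multiplicity 2 (exponent in χ_T), largest block size 2 (exponent in m_T), 1 block (geometric multiplicity). This forces block sizes [2].
λ = 4: algebraic multiplicity 2 (exponent in χ_T), largest block size 2 (exponent in m_T), 1 block (geometric multiplicity). This forces block sizes [2].

Jordan blocks: (1, 2), (4, 2)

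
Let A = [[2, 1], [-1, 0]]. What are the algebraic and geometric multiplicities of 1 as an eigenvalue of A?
The characteristic polynomial is (x - 1)^2, so the factor x - 1 appears with exponent 2: the algebraic multiplicity is 2.

rank(A - I) = 1, so the eigenspace has dimension 2 - 1 = 1: the geometric multiplicity is 1.

Since 1 < 2, A is not diagonalizable.

algebraic multiplicity 2, geometric multiplicity 1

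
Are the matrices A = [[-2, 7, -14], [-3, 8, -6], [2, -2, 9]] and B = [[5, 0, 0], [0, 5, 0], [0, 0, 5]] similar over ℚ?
No.

Both have characteristic polynomial (x - 5)^3, but the minimal polynomial of A is (x - 5)^2 while the minimal polynomial of B is x - 5. The minimal polynomial is a similarity invariant, so A and B are not similar.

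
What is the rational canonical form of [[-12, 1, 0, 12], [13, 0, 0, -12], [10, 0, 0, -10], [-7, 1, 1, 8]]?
The invariant factors of A (the non-unit diagonal entries of the Smith normal form of xI - A over ℚ[x]) are (x - 1)(x + 5)(x^2 + 2), each dividing the next. The characteristic polynomial is their product, (x - 1)(x + 5)(x^2 + 2).

The rational canonical form is the block-diagonal matrix of companion matrices C(f_i):
R = [[0, 0, 0, 10], [1, 0, 0, -8], [0, 1, 0, 3], [0, 0, 1, -4]].

Note the characteristic polynomial does not split into linear factors over ℚ, so A has no Jordan form over ℚ; the rational canonical form exists over any field.

R = [[0, 0, 0, 10], [1, 0, 0, -8], [0, 1, 0, 3], [0, 0, 1, -4]]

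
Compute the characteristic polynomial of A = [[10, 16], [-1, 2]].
χ_A(x) = (x - 6)^2

xI - A = [[x - 10, -16], [1, x - 2]].

Expanding det(xI - A) along the first row:
det(xI - A) = + (x - 10)·det([[x - 2]]) - (-16)·det([[1]]).

Evaluating gives χ_A(x) = x^2 - 12x + 36 = (x - 6)^2.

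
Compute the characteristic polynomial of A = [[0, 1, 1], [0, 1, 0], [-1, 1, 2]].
xI - A = [[x, -1, -1], [0, x - 1, 0], [1, -1, x - 2]].

Expanding det(xI - A) along the first row:
det(xI - A) = + (x)·det([[x - 1, 0], [-1, x - 2]]) - (-1)·det([[0, 0], [1, x - 2]]) + (-1)·det([[0, x - 1], [1, -1]]).

Evaluating gives χ_A(x) = x^3 - 3x^2 + 3x - 1 = (x - 1)^3.

χ_A(x) = (x - 1)^3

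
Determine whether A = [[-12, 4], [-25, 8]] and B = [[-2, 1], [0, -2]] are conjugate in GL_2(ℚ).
Yes.

Two matrices over a field are similar if and only if they have the same invariant factors.

Both A and B have characteristic polynomial (x + 2)^2 and minimal polynomial (x + 2)^2. Computing further, both have invariant factors (x + 2)^2. Hence A and B are similar.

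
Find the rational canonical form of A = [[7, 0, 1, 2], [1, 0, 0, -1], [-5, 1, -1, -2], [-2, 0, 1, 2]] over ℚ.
The invariant factors of A (the non-unit diagonal entries of the Smith normal form of xI - A over ℚ[x]) are (x - 3)(x - 1)(x^2 - 4x - 3), each dividing the next. The characteristic polynomial is their product, (x - 3)(x - 1)(x^2 - 4x - 3).

The rational canonical form is the block-diagonal matrix of companion matrices C(f_i):
R = [[0, 0, 0, 9], [1, 0, 0, 0], [0, 1, 0, -16], [0, 0, 1, 8]].

Note the characteristic polynomial does not split into linear factors over ℚ, so A has no Jordan form over ℚ; the rational canonical form exists over any field.

R = [[0, 0, 0, 9], [1, 0, 0, 0], [0, 1, 0, -16], [0, 0, 1, 8]]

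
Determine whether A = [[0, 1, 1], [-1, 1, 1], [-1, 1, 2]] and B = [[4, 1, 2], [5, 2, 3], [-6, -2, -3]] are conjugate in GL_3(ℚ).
Two matrices over a field are similar if and only if they have the same invariant factors.

Both A and B have characteristic polynomial (x - 1)^3 and minimal polynomial (x - 1)^3. Computing further, both have invariant factors (x - 1)^3. Hence A and B are similar.

Yes.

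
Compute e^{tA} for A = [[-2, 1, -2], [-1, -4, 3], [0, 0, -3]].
e^{tA} = [[(t + 1)*e^{-3*t}, t*e^{-3*t}, t*(t - 4)*e^{-3*t}/2], [-t*e^{-3*t}, (1 - t)*e^{-3*t}, t*(6 - t)*e^{-3*t}/2], [0, 0, e^{-3*t}]]

A has Jordan form J = [[-3, 1, 0], [0, -3, 1], [0, 0, -3]] with A = PJP^{-1}, so e^{tA} = P e^{tJ} P^{-1}.

For a Jordan block J_k(λ), e^{tJ_k(λ)} = e^{λt} · (I + tN + t^2 N^2/2! + ... + t^{k-1} N^{k-1}/(k-1)!) where N is the nilpotent superdiagonal part.

Assembling the blocks and conjugating back gives the entries of e^{tA} as shown above.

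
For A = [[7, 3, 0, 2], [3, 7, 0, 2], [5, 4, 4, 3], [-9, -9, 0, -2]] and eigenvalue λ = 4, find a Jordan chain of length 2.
v_1 = [[0, 1, 0, -1]]^T, v_2 = [[1, 1, 1, -3]]^T

We seek v_1 ∈ ker((A - 4I)^2) \ ker(A - 4I), then set v_{i+1} = (A - 4I) v_i.

One such chain is v_1 = [[0, 1, 0, -1]]^T, v_2 = [[1, 1, 1, -3]]^T. Check: (A - 4I) v_2 = [[0, 0, 0, 0]]^T = 0.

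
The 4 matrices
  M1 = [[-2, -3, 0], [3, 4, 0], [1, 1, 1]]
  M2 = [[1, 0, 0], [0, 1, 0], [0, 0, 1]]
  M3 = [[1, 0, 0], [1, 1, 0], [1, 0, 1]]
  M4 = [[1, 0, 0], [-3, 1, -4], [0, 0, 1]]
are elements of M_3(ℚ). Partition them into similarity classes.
Characteristic polynomials: χ_{M1} = (x - 1)^3, χ_{M2} = (x - 1)^3, χ_{M3} = (x - 1)^3, χ_{M4} = (x - 1)^3.

{M1, M3, M4}: invariant factors x - 1, (x - 1)^2.

{M2}: invariant factors x - 1, x - 1, x - 1.

Matrices are similar if and only if their invariant-factor lists agree; the partition into similarity classes is {M1, M3, M4}, {M2}.

2 classes: {M1, M3, M4}, {M2}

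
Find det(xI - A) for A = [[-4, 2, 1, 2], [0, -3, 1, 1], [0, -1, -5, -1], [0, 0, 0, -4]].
xI - A = [[x + 4, -2, -1, -2], [0, x + 3, -1, -1], [0, 1, x + 5, 1], [0, 0, 0, x + 4]].

Expanding det(xI - A) along the first row:
det(xI - A) = + (x + 4)·det([[x + 3, -1, -1], [1, x + 5, 1], [0, 0, x + 4]]) - (-2)·det([[0, -1, -1], [0, x + 5, 1], [0, 0, x + 4]]) + (-1)·det([[0, x + 3, -1], [0, 1, 1], [0, 0, x + 4]]) - (-2)·det([[0, x + 3, -1], [0, 1, x + 5], [0, 0, 0]]).

Evaluating gives χ_A(x) = x^4 + 16x^3 + 96x^2 + 256x + 256 = (x + 4)^4.

χ_A(x) = (x + 4)^4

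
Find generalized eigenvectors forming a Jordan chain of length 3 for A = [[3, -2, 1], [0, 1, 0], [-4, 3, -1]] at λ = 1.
v_1 = [[-2, -1, 2]]^T, v_2 = [[0, 0, 1]]^T, v_3 = [[1, 0, -2]]^T

We seek v_1 ∈ ker((A - I)^3) \ ker((A - I)^2), then set v_{i+1} = (A - I) v_i.

One such chain is v_1 = [[-2, -1, 2]]^T, v_2 = [[0, 0, 1]]^T, v_3 = [[1, 0, -2]]^T. Check: (A - I) v_3 = [[0, 0, 0]]^T = 0.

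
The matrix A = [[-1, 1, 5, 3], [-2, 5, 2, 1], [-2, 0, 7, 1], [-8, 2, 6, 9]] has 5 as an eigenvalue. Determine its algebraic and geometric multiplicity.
algebraic multiplicity 4, geometric multiplicity 2

The characteristic polynomial is (x - 5)^4, so the factor x - 5 appears with exponent 4: the algebraic multiplicity is 4.

rank(A - 5I) = 2, so the eigenspace has dimension 4 - 2 = 2: the geometric multiplicity is 2.

Since 2 < 4, A is not diagonalizable.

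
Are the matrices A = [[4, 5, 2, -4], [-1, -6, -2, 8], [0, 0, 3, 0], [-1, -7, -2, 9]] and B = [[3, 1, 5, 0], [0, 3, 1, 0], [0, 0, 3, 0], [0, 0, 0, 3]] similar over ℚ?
No.

trace(A) = 10 but trace(B) = 12. The trace is a similarity invariant, so A and B are not similar.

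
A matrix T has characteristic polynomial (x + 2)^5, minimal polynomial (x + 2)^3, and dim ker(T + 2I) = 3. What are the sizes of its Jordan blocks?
Jordan blocks: (-2, 3), (-2, 1), (-2, 1)

λ = -2: algebraic multiplicity 5 (exponent in χ_T), largest block size 3 (exponent in m_T), 3 blocks (geometric multiplicity). These force block sizes [3, 1, 1].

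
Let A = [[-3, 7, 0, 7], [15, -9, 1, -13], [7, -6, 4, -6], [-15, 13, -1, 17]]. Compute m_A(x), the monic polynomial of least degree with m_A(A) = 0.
m_A(x) = (x - 4)^3(x + 3)

The characteristic polynomial factors as (x - 4)^3(x + 3). The minimal polynomial is ∏(x - λ)^{k_λ} where k_λ is the size of the largest Jordan block at λ.

For λ = -3: rank(A + 3I) = 3, and the largest Jordan block has size 1 (the smallest k with rank((A + 3I)^k) = rank((A + 3I)^(k+1))).
For λ = 4: rank(A - 4I) = 3, and the largest Jordan block has size 3 (the smallest k with rank((A - 4I)^k) = rank((A - 4I)^(k+1))).

So m_A(x) = (x - 4)^3(x + 3).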